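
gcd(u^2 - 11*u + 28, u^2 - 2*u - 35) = u - 7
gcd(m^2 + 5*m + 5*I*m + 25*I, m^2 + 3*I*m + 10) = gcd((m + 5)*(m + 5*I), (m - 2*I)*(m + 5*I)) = m + 5*I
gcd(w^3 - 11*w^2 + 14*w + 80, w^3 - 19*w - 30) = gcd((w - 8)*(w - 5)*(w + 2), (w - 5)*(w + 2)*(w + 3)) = w^2 - 3*w - 10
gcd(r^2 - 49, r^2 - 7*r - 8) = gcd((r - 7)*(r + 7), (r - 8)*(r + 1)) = 1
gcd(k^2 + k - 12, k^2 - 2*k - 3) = k - 3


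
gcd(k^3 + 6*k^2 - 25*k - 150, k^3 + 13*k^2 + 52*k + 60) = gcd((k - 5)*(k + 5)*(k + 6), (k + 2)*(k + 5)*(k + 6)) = k^2 + 11*k + 30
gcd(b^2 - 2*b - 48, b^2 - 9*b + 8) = b - 8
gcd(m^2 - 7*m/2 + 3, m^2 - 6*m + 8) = m - 2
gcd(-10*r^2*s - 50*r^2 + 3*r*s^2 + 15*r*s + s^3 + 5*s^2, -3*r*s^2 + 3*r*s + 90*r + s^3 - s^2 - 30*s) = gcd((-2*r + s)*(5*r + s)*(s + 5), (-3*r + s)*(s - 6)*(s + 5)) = s + 5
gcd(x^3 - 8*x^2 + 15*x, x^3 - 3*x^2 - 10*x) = x^2 - 5*x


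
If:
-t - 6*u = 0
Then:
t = -6*u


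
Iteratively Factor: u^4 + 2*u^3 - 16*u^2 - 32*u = (u)*(u^3 + 2*u^2 - 16*u - 32) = u*(u + 4)*(u^2 - 2*u - 8) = u*(u - 4)*(u + 4)*(u + 2)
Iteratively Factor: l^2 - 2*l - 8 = (l - 4)*(l + 2)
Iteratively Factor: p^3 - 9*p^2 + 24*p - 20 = (p - 5)*(p^2 - 4*p + 4) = (p - 5)*(p - 2)*(p - 2)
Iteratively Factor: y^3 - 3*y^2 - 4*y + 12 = (y - 3)*(y^2 - 4) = (y - 3)*(y - 2)*(y + 2)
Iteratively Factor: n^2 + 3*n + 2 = (n + 2)*(n + 1)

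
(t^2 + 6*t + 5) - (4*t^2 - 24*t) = -3*t^2 + 30*t + 5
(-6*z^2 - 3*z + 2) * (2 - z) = 6*z^3 - 9*z^2 - 8*z + 4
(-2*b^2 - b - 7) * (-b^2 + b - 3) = 2*b^4 - b^3 + 12*b^2 - 4*b + 21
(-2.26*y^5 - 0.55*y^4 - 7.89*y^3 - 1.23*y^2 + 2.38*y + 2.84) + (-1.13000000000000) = -2.26*y^5 - 0.55*y^4 - 7.89*y^3 - 1.23*y^2 + 2.38*y + 1.71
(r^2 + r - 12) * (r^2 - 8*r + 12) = r^4 - 7*r^3 - 8*r^2 + 108*r - 144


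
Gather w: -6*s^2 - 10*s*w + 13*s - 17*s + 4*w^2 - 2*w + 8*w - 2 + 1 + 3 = -6*s^2 - 4*s + 4*w^2 + w*(6 - 10*s) + 2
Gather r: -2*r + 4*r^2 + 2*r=4*r^2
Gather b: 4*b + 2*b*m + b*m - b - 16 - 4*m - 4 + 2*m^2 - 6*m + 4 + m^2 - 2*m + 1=b*(3*m + 3) + 3*m^2 - 12*m - 15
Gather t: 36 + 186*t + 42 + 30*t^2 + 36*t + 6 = 30*t^2 + 222*t + 84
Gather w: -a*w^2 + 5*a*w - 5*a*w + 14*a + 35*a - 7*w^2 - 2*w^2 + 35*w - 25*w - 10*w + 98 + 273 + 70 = 49*a + w^2*(-a - 9) + 441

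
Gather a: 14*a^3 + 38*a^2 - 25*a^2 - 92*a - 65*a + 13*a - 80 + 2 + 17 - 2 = 14*a^3 + 13*a^2 - 144*a - 63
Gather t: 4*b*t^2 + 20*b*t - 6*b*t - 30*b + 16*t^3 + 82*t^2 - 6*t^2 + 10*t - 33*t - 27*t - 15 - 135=-30*b + 16*t^3 + t^2*(4*b + 76) + t*(14*b - 50) - 150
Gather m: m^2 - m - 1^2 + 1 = m^2 - m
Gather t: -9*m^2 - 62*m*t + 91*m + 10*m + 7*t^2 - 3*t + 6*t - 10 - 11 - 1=-9*m^2 + 101*m + 7*t^2 + t*(3 - 62*m) - 22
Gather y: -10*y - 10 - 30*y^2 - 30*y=-30*y^2 - 40*y - 10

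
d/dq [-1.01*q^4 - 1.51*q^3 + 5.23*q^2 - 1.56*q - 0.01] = -4.04*q^3 - 4.53*q^2 + 10.46*q - 1.56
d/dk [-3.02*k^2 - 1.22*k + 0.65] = -6.04*k - 1.22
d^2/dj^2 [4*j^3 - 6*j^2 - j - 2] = 24*j - 12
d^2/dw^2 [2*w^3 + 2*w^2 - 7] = 12*w + 4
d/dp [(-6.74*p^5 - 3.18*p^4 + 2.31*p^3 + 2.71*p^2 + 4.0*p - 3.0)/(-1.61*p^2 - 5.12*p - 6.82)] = (32.5542*p^6 + 148.2748*p^5 + 274.9597*p^4 + 63.096*p^3 - 54.6978*p^2 - 46.6244*p - 42.64)/(2.5921*p^4 + 16.4864*p^3 + 48.1748*p^2 + 69.8368*p + 46.5124)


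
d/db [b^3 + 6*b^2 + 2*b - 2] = 3*b^2 + 12*b + 2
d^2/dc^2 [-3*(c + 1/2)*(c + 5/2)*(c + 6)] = -18*c - 54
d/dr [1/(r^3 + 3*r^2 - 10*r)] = (-3*r^2 - 6*r + 10)/(r^2*(r^2 + 3*r - 10)^2)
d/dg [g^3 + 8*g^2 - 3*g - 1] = 3*g^2 + 16*g - 3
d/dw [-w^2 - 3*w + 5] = -2*w - 3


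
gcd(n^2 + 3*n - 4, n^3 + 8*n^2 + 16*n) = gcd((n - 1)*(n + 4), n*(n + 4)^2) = n + 4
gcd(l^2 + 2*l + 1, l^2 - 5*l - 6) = l + 1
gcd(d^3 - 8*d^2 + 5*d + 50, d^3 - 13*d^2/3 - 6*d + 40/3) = d^2 - 3*d - 10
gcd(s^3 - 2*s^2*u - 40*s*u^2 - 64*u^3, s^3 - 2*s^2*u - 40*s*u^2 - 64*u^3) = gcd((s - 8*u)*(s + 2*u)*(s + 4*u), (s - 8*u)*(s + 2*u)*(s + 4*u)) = s^3 - 2*s^2*u - 40*s*u^2 - 64*u^3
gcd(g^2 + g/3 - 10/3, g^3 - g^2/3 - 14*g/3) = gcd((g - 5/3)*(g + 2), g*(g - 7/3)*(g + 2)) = g + 2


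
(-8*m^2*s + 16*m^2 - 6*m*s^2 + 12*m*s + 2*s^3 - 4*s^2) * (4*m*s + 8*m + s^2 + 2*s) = -32*m^3*s^2 + 128*m^3 - 32*m^2*s^3 + 128*m^2*s + 2*m*s^4 - 8*m*s^2 + 2*s^5 - 8*s^3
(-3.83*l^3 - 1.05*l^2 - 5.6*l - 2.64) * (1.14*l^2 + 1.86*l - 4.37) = -4.3662*l^5 - 8.3208*l^4 + 8.4001*l^3 - 8.8371*l^2 + 19.5616*l + 11.5368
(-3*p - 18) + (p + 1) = -2*p - 17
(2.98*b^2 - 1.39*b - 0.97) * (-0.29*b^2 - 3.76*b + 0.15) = -0.8642*b^4 - 10.8017*b^3 + 5.9547*b^2 + 3.4387*b - 0.1455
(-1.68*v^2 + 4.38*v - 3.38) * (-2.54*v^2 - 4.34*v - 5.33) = 4.2672*v^4 - 3.834*v^3 - 1.4696*v^2 - 8.6762*v + 18.0154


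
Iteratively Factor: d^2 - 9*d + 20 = (d - 5)*(d - 4)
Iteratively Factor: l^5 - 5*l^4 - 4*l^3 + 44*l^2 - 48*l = (l - 4)*(l^4 - l^3 - 8*l^2 + 12*l) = (l - 4)*(l - 2)*(l^3 + l^2 - 6*l) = (l - 4)*(l - 2)^2*(l^2 + 3*l) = (l - 4)*(l - 2)^2*(l + 3)*(l)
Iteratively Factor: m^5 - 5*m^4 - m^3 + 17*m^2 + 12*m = (m + 1)*(m^4 - 6*m^3 + 5*m^2 + 12*m) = m*(m + 1)*(m^3 - 6*m^2 + 5*m + 12) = m*(m - 3)*(m + 1)*(m^2 - 3*m - 4) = m*(m - 3)*(m + 1)^2*(m - 4)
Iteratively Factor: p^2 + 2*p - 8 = (p + 4)*(p - 2)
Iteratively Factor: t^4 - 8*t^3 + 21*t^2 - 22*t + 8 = (t - 4)*(t^3 - 4*t^2 + 5*t - 2) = (t - 4)*(t - 2)*(t^2 - 2*t + 1) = (t - 4)*(t - 2)*(t - 1)*(t - 1)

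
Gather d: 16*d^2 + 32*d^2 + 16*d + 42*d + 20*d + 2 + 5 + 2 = 48*d^2 + 78*d + 9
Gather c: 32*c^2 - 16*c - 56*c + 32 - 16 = 32*c^2 - 72*c + 16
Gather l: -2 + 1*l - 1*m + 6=l - m + 4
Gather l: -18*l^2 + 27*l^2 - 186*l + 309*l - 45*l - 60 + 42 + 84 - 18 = 9*l^2 + 78*l + 48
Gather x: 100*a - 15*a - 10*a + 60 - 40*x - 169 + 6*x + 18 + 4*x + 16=75*a - 30*x - 75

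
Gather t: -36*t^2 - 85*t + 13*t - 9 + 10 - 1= -36*t^2 - 72*t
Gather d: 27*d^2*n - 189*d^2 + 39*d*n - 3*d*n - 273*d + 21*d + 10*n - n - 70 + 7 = d^2*(27*n - 189) + d*(36*n - 252) + 9*n - 63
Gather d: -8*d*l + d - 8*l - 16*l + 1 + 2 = d*(1 - 8*l) - 24*l + 3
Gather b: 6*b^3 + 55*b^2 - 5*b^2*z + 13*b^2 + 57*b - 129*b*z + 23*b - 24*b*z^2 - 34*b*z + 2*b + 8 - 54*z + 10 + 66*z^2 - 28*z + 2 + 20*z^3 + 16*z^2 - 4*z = 6*b^3 + b^2*(68 - 5*z) + b*(-24*z^2 - 163*z + 82) + 20*z^3 + 82*z^2 - 86*z + 20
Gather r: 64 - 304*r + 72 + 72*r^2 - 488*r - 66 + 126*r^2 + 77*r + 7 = 198*r^2 - 715*r + 77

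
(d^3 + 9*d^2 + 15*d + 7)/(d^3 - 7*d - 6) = (d^2 + 8*d + 7)/(d^2 - d - 6)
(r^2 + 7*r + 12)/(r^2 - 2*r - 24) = (r + 3)/(r - 6)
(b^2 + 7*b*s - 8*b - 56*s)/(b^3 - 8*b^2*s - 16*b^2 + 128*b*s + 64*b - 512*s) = (-b - 7*s)/(-b^2 + 8*b*s + 8*b - 64*s)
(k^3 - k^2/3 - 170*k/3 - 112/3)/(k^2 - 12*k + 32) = (3*k^2 + 23*k + 14)/(3*(k - 4))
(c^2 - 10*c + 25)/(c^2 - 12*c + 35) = (c - 5)/(c - 7)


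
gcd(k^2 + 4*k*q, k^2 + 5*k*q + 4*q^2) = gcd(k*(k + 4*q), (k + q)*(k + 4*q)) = k + 4*q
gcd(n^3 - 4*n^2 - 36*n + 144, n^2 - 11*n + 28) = n - 4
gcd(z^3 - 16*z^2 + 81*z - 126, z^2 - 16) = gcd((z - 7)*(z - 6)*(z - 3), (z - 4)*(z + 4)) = 1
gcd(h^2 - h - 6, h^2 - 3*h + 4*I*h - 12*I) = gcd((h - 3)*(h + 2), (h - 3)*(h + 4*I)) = h - 3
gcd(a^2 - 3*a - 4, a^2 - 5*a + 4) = a - 4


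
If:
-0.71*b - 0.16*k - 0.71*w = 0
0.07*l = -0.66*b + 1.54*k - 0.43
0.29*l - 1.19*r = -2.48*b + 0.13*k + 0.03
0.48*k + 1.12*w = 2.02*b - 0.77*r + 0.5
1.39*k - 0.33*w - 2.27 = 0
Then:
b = 1.16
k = 1.29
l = 11.27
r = 5.00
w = -1.45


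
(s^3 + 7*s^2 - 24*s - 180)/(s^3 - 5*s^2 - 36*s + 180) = (s + 6)/(s - 6)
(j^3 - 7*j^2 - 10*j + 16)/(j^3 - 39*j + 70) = (j^3 - 7*j^2 - 10*j + 16)/(j^3 - 39*j + 70)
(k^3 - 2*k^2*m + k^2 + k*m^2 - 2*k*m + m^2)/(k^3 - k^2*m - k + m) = (k - m)/(k - 1)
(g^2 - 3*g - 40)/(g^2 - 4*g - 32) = (g + 5)/(g + 4)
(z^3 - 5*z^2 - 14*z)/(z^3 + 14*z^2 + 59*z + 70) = z*(z - 7)/(z^2 + 12*z + 35)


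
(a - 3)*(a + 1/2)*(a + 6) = a^3 + 7*a^2/2 - 33*a/2 - 9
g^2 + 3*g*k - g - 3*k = (g - 1)*(g + 3*k)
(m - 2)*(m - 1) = m^2 - 3*m + 2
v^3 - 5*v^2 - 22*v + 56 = (v - 7)*(v - 2)*(v + 4)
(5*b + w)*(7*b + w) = 35*b^2 + 12*b*w + w^2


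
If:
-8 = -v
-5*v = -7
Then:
No Solution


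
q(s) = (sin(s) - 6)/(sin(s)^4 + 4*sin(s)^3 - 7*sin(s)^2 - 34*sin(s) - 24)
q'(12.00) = -1.99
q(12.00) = 0.79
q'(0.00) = -0.40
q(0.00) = 0.25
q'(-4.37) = 0.02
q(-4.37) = 0.09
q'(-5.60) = -0.09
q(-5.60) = 0.11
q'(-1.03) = -14.44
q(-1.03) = 3.47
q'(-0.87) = -6.45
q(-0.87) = 1.91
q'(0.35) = -0.18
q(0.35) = 0.16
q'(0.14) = -0.28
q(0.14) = 0.20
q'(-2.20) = 9.04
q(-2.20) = 2.45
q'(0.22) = -0.24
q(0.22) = 0.18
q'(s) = (sin(s) - 6)*(-4*sin(s)^3*cos(s) - 12*sin(s)^2*cos(s) + 14*sin(s)*cos(s) + 34*cos(s))/(sin(s)^4 + 4*sin(s)^3 - 7*sin(s)^2 - 34*sin(s) - 24)^2 + cos(s)/(sin(s)^4 + 4*sin(s)^3 - 7*sin(s)^2 - 34*sin(s) - 24) = (-3*sin(s)^4 + 16*sin(s)^3 + 79*sin(s)^2 - 84*sin(s) - 228)*cos(s)/((sin(s) - 3)^2*(sin(s) + 1)^2*(sin(s) + 2)^2*(sin(s) + 4)^2)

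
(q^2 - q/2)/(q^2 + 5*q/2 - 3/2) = q/(q + 3)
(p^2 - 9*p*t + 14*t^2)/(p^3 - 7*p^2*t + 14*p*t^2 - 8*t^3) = (p - 7*t)/(p^2 - 5*p*t + 4*t^2)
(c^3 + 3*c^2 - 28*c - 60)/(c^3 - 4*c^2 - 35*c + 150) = (c + 2)/(c - 5)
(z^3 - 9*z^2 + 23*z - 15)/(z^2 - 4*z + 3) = z - 5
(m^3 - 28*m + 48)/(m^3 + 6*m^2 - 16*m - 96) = (m - 2)/(m + 4)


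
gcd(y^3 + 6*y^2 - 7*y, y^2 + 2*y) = y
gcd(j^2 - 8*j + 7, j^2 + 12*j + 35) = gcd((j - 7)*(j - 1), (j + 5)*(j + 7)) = 1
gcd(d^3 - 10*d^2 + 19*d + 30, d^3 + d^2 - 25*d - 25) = d^2 - 4*d - 5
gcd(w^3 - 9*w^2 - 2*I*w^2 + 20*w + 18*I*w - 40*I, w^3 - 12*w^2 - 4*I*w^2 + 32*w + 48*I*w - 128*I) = w - 4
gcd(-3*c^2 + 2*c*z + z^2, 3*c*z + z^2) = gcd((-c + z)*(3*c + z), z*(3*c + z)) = 3*c + z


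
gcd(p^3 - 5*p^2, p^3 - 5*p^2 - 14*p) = p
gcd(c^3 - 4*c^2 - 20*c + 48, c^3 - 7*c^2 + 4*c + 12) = c^2 - 8*c + 12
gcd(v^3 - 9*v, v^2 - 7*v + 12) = v - 3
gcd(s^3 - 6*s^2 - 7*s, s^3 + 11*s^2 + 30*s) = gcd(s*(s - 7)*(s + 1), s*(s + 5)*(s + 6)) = s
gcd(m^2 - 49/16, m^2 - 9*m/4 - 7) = m + 7/4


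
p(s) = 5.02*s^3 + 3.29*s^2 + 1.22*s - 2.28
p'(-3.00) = 117.02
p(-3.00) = -111.87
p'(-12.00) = 2090.90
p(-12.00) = -8217.72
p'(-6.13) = 526.79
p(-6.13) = -1042.47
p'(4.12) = 283.96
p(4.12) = 409.66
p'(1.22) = 31.66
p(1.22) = 13.22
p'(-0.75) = 4.76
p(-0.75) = -3.46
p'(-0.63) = 3.05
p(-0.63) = -3.00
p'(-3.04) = 120.40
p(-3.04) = -116.62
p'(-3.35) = 148.19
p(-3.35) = -158.17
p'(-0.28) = 0.56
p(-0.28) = -2.47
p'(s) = 15.06*s^2 + 6.58*s + 1.22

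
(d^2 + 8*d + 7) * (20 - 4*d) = -4*d^3 - 12*d^2 + 132*d + 140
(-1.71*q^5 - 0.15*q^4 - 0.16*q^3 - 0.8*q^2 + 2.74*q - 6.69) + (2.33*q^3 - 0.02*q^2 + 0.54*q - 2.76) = -1.71*q^5 - 0.15*q^4 + 2.17*q^3 - 0.82*q^2 + 3.28*q - 9.45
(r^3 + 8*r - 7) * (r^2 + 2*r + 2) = r^5 + 2*r^4 + 10*r^3 + 9*r^2 + 2*r - 14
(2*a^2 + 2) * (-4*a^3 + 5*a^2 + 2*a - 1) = -8*a^5 + 10*a^4 - 4*a^3 + 8*a^2 + 4*a - 2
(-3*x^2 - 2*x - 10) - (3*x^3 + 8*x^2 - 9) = -3*x^3 - 11*x^2 - 2*x - 1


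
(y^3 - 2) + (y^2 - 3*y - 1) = y^3 + y^2 - 3*y - 3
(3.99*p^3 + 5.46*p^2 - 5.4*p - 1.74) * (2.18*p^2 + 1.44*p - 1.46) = 8.6982*p^5 + 17.6484*p^4 - 9.735*p^3 - 19.5408*p^2 + 5.3784*p + 2.5404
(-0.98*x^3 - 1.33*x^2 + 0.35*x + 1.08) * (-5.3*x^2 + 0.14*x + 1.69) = 5.194*x^5 + 6.9118*x^4 - 3.6974*x^3 - 7.9227*x^2 + 0.7427*x + 1.8252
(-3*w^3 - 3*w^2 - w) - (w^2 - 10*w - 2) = -3*w^3 - 4*w^2 + 9*w + 2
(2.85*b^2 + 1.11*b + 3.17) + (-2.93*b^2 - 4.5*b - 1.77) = -0.0800000000000001*b^2 - 3.39*b + 1.4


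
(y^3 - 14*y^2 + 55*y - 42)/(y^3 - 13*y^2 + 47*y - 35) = (y - 6)/(y - 5)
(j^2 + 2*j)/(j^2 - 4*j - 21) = j*(j + 2)/(j^2 - 4*j - 21)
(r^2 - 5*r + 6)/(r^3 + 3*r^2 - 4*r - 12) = (r - 3)/(r^2 + 5*r + 6)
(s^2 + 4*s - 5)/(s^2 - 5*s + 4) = (s + 5)/(s - 4)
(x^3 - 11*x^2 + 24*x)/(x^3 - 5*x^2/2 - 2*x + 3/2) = 2*x*(x - 8)/(2*x^2 + x - 1)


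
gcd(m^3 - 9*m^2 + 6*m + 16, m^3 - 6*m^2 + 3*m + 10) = m^2 - m - 2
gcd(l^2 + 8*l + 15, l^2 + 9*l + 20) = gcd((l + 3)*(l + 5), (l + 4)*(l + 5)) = l + 5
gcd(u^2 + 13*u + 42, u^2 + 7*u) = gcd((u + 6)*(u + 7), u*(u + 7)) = u + 7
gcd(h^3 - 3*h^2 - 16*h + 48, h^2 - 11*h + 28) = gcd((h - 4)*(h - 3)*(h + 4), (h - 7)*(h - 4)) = h - 4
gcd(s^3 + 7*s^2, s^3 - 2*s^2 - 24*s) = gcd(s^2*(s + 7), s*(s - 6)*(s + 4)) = s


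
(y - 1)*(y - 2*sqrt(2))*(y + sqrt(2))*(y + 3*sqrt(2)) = y^4 - y^3 + 2*sqrt(2)*y^3 - 10*y^2 - 2*sqrt(2)*y^2 - 12*sqrt(2)*y + 10*y + 12*sqrt(2)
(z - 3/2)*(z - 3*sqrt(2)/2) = z^2 - 3*sqrt(2)*z/2 - 3*z/2 + 9*sqrt(2)/4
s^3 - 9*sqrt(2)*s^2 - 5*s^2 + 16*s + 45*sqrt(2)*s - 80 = (s - 5)*(s - 8*sqrt(2))*(s - sqrt(2))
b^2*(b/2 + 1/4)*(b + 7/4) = b^4/2 + 9*b^3/8 + 7*b^2/16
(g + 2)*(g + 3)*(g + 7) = g^3 + 12*g^2 + 41*g + 42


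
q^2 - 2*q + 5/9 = (q - 5/3)*(q - 1/3)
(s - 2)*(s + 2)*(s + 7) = s^3 + 7*s^2 - 4*s - 28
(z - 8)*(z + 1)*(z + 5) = z^3 - 2*z^2 - 43*z - 40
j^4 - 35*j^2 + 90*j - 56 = (j - 4)*(j - 2)*(j - 1)*(j + 7)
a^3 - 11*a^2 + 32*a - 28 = (a - 7)*(a - 2)^2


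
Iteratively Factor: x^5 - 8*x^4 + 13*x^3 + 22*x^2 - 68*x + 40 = (x - 2)*(x^4 - 6*x^3 + x^2 + 24*x - 20) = (x - 2)*(x - 1)*(x^3 - 5*x^2 - 4*x + 20) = (x - 2)^2*(x - 1)*(x^2 - 3*x - 10) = (x - 5)*(x - 2)^2*(x - 1)*(x + 2)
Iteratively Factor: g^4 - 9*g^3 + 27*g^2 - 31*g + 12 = (g - 4)*(g^3 - 5*g^2 + 7*g - 3) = (g - 4)*(g - 1)*(g^2 - 4*g + 3) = (g - 4)*(g - 1)^2*(g - 3)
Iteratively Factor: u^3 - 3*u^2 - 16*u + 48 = (u + 4)*(u^2 - 7*u + 12) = (u - 4)*(u + 4)*(u - 3)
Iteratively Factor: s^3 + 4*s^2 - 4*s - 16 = (s + 4)*(s^2 - 4) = (s - 2)*(s + 4)*(s + 2)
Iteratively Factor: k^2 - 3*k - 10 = (k + 2)*(k - 5)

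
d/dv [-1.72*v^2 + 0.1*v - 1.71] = 0.1 - 3.44*v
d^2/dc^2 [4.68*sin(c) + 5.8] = -4.68*sin(c)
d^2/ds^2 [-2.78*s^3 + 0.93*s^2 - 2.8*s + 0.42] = 1.86 - 16.68*s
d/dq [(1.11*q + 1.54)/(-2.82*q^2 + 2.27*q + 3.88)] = (3.1302*q^2 + 8.6856*q + 0.811)/(7.9524*q^4 - 12.8028*q^3 - 16.7303*q^2 + 17.6152*q + 15.0544)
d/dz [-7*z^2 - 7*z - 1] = -14*z - 7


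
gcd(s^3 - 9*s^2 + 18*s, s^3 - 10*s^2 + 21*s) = s^2 - 3*s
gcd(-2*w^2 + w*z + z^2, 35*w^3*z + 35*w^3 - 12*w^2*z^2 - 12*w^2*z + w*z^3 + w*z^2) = 1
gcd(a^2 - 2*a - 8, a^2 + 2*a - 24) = a - 4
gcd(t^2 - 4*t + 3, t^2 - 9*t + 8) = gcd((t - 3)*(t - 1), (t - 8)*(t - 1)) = t - 1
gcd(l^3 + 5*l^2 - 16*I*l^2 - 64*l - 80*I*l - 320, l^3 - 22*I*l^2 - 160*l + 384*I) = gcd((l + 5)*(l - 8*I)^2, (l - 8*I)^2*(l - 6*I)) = l^2 - 16*I*l - 64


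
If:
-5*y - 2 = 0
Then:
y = -2/5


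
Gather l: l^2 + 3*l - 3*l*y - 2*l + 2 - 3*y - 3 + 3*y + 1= l^2 + l*(1 - 3*y)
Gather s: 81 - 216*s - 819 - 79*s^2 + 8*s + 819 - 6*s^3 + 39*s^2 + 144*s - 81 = -6*s^3 - 40*s^2 - 64*s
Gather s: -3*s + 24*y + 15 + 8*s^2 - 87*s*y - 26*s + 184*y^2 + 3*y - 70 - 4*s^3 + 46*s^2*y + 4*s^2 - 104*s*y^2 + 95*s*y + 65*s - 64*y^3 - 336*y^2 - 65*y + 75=-4*s^3 + s^2*(46*y + 12) + s*(-104*y^2 + 8*y + 36) - 64*y^3 - 152*y^2 - 38*y + 20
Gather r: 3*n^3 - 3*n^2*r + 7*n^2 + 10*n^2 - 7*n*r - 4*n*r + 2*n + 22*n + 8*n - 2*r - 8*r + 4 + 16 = 3*n^3 + 17*n^2 + 32*n + r*(-3*n^2 - 11*n - 10) + 20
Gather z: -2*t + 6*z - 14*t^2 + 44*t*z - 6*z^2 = -14*t^2 - 2*t - 6*z^2 + z*(44*t + 6)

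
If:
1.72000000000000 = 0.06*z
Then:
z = 28.67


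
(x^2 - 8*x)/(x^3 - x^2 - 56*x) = 1/(x + 7)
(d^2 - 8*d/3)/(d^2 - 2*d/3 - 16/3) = d/(d + 2)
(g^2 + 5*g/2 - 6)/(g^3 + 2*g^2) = (g^2 + 5*g/2 - 6)/(g^2*(g + 2))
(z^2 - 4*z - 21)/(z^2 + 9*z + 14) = (z^2 - 4*z - 21)/(z^2 + 9*z + 14)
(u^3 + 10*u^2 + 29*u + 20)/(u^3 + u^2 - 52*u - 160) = (u + 1)/(u - 8)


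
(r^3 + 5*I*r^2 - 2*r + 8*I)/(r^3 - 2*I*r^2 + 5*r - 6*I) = (r + 4*I)/(r - 3*I)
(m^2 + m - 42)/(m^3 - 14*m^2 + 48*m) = (m + 7)/(m*(m - 8))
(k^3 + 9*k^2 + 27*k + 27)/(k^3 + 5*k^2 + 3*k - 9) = (k + 3)/(k - 1)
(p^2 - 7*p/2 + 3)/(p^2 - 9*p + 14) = (p - 3/2)/(p - 7)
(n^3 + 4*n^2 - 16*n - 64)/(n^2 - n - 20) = (n^2 - 16)/(n - 5)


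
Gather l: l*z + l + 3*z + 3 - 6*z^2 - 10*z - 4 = l*(z + 1) - 6*z^2 - 7*z - 1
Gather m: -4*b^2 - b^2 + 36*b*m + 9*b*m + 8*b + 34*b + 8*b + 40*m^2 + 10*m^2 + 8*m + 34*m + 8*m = -5*b^2 + 50*b + 50*m^2 + m*(45*b + 50)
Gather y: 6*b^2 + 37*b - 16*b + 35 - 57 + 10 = 6*b^2 + 21*b - 12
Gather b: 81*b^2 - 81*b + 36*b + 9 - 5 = 81*b^2 - 45*b + 4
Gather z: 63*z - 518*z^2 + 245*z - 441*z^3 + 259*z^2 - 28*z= -441*z^3 - 259*z^2 + 280*z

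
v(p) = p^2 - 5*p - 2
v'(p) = 2*p - 5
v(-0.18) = -1.07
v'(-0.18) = -5.36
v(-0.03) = -1.85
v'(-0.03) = -5.06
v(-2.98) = 21.78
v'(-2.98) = -10.96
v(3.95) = -6.15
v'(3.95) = 2.90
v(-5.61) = 57.52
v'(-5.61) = -16.22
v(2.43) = -8.25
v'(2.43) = -0.14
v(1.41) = -7.06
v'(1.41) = -2.18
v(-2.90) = 20.91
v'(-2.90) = -10.80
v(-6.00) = 64.00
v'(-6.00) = -17.00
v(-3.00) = 22.00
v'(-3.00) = -11.00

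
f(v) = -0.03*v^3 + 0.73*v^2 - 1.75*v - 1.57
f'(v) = -0.09*v^2 + 1.46*v - 1.75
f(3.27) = -0.54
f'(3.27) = 2.06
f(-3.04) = 11.34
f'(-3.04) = -7.02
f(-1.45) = 2.59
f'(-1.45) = -4.06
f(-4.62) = 25.05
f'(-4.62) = -10.42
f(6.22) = 8.57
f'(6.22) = 3.85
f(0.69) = -2.44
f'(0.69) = -0.79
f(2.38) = -2.00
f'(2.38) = 1.22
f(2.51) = -1.84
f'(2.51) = 1.35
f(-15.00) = 290.18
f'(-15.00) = -43.90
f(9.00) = 19.94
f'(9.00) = 4.10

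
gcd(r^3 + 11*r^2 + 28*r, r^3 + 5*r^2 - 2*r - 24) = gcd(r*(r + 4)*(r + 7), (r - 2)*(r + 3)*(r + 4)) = r + 4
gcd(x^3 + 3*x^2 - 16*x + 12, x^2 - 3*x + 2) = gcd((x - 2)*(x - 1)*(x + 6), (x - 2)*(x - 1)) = x^2 - 3*x + 2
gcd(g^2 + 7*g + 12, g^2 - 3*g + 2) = 1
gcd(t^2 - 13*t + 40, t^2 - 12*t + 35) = t - 5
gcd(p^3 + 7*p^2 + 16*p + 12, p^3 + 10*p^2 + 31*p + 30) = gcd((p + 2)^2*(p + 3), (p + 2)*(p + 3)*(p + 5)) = p^2 + 5*p + 6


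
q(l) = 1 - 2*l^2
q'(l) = -4*l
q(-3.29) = -20.65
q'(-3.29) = 13.16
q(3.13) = -18.59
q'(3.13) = -12.52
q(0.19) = 0.93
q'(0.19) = -0.76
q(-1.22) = -1.98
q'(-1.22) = 4.88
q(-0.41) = 0.66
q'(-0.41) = 1.64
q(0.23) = 0.89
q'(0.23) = -0.92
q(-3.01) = -17.12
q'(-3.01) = 12.04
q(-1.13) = -1.55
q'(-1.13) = 4.52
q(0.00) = 1.00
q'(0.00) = 0.00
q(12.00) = -287.00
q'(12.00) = -48.00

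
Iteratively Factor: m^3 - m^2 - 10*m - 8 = (m + 1)*(m^2 - 2*m - 8) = (m + 1)*(m + 2)*(m - 4)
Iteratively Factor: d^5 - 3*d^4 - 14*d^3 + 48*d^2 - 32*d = (d - 1)*(d^4 - 2*d^3 - 16*d^2 + 32*d) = (d - 4)*(d - 1)*(d^3 + 2*d^2 - 8*d) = d*(d - 4)*(d - 1)*(d^2 + 2*d - 8) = d*(d - 4)*(d - 1)*(d + 4)*(d - 2)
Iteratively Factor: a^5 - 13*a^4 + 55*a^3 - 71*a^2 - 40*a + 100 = (a - 2)*(a^4 - 11*a^3 + 33*a^2 - 5*a - 50) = (a - 2)*(a + 1)*(a^3 - 12*a^2 + 45*a - 50) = (a - 5)*(a - 2)*(a + 1)*(a^2 - 7*a + 10) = (a - 5)^2*(a - 2)*(a + 1)*(a - 2)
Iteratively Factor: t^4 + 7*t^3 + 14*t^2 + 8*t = (t + 1)*(t^3 + 6*t^2 + 8*t) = t*(t + 1)*(t^2 + 6*t + 8) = t*(t + 1)*(t + 4)*(t + 2)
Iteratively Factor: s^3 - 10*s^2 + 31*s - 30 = (s - 2)*(s^2 - 8*s + 15) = (s - 3)*(s - 2)*(s - 5)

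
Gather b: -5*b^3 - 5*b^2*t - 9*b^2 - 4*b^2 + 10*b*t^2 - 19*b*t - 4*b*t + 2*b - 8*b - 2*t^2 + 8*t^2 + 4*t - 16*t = -5*b^3 + b^2*(-5*t - 13) + b*(10*t^2 - 23*t - 6) + 6*t^2 - 12*t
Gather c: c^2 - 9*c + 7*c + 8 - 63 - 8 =c^2 - 2*c - 63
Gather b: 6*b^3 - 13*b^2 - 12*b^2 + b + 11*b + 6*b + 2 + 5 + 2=6*b^3 - 25*b^2 + 18*b + 9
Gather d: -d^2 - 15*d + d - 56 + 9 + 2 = -d^2 - 14*d - 45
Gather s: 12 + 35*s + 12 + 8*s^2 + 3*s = 8*s^2 + 38*s + 24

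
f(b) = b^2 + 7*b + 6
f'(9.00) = 25.00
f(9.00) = 150.00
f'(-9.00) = -11.00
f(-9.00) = 24.00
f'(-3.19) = 0.62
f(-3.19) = -6.15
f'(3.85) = 14.70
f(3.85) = 47.77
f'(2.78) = 12.56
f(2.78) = 33.19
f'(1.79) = 10.58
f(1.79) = 21.73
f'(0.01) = 7.02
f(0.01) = 6.07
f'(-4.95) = -2.90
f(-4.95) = -4.15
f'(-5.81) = -4.62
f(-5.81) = -0.91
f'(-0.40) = 6.20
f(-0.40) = 3.36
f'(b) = 2*b + 7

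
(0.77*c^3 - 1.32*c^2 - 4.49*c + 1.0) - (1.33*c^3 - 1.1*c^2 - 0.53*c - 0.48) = -0.56*c^3 - 0.22*c^2 - 3.96*c + 1.48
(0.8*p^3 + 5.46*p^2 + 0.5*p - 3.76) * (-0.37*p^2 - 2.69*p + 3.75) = -0.296*p^5 - 4.1722*p^4 - 11.8724*p^3 + 20.5212*p^2 + 11.9894*p - 14.1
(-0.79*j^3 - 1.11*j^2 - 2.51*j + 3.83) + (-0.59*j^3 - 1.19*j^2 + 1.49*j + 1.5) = -1.38*j^3 - 2.3*j^2 - 1.02*j + 5.33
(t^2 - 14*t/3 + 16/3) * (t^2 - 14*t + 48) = t^4 - 56*t^3/3 + 356*t^2/3 - 896*t/3 + 256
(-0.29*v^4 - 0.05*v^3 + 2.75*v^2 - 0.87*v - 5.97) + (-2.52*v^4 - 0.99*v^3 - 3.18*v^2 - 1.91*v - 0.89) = -2.81*v^4 - 1.04*v^3 - 0.43*v^2 - 2.78*v - 6.86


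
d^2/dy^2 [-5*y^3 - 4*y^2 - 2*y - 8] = -30*y - 8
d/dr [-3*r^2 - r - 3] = -6*r - 1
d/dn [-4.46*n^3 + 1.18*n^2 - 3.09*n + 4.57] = -13.38*n^2 + 2.36*n - 3.09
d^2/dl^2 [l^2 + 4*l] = 2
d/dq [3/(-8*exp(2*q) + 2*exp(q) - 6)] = (12*exp(q) - 3/2)*exp(q)/(4*exp(2*q) - exp(q) + 3)^2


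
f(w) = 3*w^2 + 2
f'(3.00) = 18.00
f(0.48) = 2.69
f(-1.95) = 13.41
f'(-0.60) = -3.60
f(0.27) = 2.22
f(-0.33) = 2.33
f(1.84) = 12.16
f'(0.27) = 1.62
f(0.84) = 4.12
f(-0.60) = 3.08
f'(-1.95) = -11.70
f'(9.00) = 54.00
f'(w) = 6*w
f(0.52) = 2.81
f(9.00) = 245.00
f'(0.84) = 5.04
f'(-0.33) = -1.98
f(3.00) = 29.00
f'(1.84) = 11.04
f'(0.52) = 3.12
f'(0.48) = 2.88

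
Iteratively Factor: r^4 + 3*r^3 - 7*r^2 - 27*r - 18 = (r + 1)*(r^3 + 2*r^2 - 9*r - 18) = (r + 1)*(r + 2)*(r^2 - 9) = (r - 3)*(r + 1)*(r + 2)*(r + 3)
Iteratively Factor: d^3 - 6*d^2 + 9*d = (d - 3)*(d^2 - 3*d) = d*(d - 3)*(d - 3)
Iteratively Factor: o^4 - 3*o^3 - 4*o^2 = (o)*(o^3 - 3*o^2 - 4*o) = o*(o + 1)*(o^2 - 4*o) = o*(o - 4)*(o + 1)*(o)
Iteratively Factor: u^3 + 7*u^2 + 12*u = (u + 3)*(u^2 + 4*u) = (u + 3)*(u + 4)*(u)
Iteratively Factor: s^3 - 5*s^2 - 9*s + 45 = (s + 3)*(s^2 - 8*s + 15) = (s - 3)*(s + 3)*(s - 5)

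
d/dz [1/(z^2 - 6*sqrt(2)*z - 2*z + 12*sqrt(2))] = 2*(-z + 1 + 3*sqrt(2))/(z^2 - 6*sqrt(2)*z - 2*z + 12*sqrt(2))^2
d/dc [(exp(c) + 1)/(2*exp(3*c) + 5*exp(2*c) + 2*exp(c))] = (-4*exp(3*c) - 11*exp(2*c) - 10*exp(c) - 2)*exp(-c)/(4*exp(4*c) + 20*exp(3*c) + 33*exp(2*c) + 20*exp(c) + 4)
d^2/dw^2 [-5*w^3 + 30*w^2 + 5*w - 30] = 60 - 30*w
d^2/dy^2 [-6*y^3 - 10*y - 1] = -36*y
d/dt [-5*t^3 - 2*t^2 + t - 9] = -15*t^2 - 4*t + 1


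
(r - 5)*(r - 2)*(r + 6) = r^3 - r^2 - 32*r + 60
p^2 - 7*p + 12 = (p - 4)*(p - 3)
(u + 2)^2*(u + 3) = u^3 + 7*u^2 + 16*u + 12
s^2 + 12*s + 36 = (s + 6)^2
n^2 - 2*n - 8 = (n - 4)*(n + 2)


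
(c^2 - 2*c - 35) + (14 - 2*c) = c^2 - 4*c - 21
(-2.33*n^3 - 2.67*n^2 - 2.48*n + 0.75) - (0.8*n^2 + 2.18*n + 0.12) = -2.33*n^3 - 3.47*n^2 - 4.66*n + 0.63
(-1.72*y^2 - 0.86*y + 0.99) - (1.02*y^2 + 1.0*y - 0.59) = -2.74*y^2 - 1.86*y + 1.58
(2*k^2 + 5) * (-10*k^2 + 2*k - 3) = -20*k^4 + 4*k^3 - 56*k^2 + 10*k - 15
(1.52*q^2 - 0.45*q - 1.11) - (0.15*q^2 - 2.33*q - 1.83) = 1.37*q^2 + 1.88*q + 0.72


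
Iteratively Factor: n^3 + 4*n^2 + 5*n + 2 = (n + 1)*(n^2 + 3*n + 2) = (n + 1)^2*(n + 2)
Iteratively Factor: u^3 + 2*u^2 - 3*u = (u + 3)*(u^2 - u) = (u - 1)*(u + 3)*(u)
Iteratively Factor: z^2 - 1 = (z + 1)*(z - 1)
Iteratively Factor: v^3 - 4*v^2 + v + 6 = (v - 3)*(v^2 - v - 2) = (v - 3)*(v + 1)*(v - 2)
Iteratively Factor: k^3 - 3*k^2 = (k)*(k^2 - 3*k) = k*(k - 3)*(k)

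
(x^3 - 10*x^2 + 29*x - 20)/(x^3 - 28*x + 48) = (x^2 - 6*x + 5)/(x^2 + 4*x - 12)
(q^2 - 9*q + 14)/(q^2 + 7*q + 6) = (q^2 - 9*q + 14)/(q^2 + 7*q + 6)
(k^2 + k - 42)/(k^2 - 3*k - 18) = (k + 7)/(k + 3)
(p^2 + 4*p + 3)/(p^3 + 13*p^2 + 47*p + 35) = (p + 3)/(p^2 + 12*p + 35)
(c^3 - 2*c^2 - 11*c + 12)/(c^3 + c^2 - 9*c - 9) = (c^2 - 5*c + 4)/(c^2 - 2*c - 3)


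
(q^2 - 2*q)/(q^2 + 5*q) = (q - 2)/(q + 5)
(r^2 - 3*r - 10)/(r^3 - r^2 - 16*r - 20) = 1/(r + 2)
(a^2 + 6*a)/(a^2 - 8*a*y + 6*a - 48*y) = a/(a - 8*y)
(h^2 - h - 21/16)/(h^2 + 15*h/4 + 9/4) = (h - 7/4)/(h + 3)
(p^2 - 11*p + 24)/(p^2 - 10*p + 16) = (p - 3)/(p - 2)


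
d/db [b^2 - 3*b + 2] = 2*b - 3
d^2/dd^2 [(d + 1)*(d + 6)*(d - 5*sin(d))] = 5*d^2*sin(d) + 35*d*sin(d) - 20*d*cos(d) + 6*d + 20*sin(d) - 70*cos(d) + 14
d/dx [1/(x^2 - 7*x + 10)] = (7 - 2*x)/(x^2 - 7*x + 10)^2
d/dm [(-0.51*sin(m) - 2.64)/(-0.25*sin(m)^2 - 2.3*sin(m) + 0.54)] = (-1.32*sin(m) + 0.06375*cos(2*m) - 6.41115)*cos(m)/(0.25*sin(m)^2 + 2.3*sin(m) - 0.54)^2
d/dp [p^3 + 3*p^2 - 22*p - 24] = 3*p^2 + 6*p - 22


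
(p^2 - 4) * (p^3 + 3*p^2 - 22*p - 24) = p^5 + 3*p^4 - 26*p^3 - 36*p^2 + 88*p + 96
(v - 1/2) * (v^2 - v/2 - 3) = v^3 - v^2 - 11*v/4 + 3/2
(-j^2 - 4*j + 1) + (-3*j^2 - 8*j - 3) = -4*j^2 - 12*j - 2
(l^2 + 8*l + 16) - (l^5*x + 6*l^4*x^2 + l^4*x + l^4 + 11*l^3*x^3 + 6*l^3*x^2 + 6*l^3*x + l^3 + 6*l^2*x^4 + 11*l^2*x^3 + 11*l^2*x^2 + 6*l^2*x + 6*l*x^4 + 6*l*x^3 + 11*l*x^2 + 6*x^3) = -l^5*x - 6*l^4*x^2 - l^4*x - l^4 - 11*l^3*x^3 - 6*l^3*x^2 - 6*l^3*x - l^3 - 6*l^2*x^4 - 11*l^2*x^3 - 11*l^2*x^2 - 6*l^2*x + l^2 - 6*l*x^4 - 6*l*x^3 - 11*l*x^2 + 8*l - 6*x^3 + 16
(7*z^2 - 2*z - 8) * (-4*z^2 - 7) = -28*z^4 + 8*z^3 - 17*z^2 + 14*z + 56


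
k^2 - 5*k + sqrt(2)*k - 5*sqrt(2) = (k - 5)*(k + sqrt(2))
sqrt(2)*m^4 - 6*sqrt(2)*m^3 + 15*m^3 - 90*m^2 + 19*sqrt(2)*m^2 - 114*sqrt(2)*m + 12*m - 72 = (m - 6)*(m + sqrt(2))*(m + 6*sqrt(2))*(sqrt(2)*m + 1)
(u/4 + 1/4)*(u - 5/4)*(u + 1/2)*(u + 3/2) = u^4/4 + 7*u^3/16 - u^2/4 - 43*u/64 - 15/64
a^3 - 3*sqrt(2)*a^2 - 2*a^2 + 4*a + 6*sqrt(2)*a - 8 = (a - 2)*(a - 2*sqrt(2))*(a - sqrt(2))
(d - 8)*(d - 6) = d^2 - 14*d + 48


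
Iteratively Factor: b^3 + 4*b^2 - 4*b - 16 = (b + 2)*(b^2 + 2*b - 8) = (b + 2)*(b + 4)*(b - 2)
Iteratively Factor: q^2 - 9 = (q + 3)*(q - 3)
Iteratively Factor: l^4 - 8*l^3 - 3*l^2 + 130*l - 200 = (l - 5)*(l^3 - 3*l^2 - 18*l + 40) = (l - 5)*(l + 4)*(l^2 - 7*l + 10) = (l - 5)^2*(l + 4)*(l - 2)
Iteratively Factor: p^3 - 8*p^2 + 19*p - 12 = (p - 4)*(p^2 - 4*p + 3) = (p - 4)*(p - 1)*(p - 3)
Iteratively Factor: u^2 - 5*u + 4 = (u - 4)*(u - 1)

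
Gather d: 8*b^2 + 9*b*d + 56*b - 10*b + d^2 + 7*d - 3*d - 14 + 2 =8*b^2 + 46*b + d^2 + d*(9*b + 4) - 12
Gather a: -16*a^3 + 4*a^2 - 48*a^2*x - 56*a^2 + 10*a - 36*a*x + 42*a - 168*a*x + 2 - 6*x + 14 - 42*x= -16*a^3 + a^2*(-48*x - 52) + a*(52 - 204*x) - 48*x + 16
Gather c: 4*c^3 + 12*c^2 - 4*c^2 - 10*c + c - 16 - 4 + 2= 4*c^3 + 8*c^2 - 9*c - 18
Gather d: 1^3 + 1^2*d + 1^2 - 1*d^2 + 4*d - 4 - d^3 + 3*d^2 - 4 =-d^3 + 2*d^2 + 5*d - 6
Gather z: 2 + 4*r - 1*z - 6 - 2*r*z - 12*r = -8*r + z*(-2*r - 1) - 4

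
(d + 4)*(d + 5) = d^2 + 9*d + 20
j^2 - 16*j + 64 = (j - 8)^2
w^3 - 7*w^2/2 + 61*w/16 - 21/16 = (w - 7/4)*(w - 1)*(w - 3/4)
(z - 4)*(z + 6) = z^2 + 2*z - 24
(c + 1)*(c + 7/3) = c^2 + 10*c/3 + 7/3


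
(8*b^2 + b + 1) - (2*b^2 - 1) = 6*b^2 + b + 2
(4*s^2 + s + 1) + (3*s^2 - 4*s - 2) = 7*s^2 - 3*s - 1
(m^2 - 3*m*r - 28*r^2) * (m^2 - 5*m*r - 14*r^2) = m^4 - 8*m^3*r - 27*m^2*r^2 + 182*m*r^3 + 392*r^4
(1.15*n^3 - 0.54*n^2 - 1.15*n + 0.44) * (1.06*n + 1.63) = 1.219*n^4 + 1.3021*n^3 - 2.0992*n^2 - 1.4081*n + 0.7172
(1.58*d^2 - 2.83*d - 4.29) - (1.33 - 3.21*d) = 1.58*d^2 + 0.38*d - 5.62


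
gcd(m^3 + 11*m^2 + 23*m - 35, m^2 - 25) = m + 5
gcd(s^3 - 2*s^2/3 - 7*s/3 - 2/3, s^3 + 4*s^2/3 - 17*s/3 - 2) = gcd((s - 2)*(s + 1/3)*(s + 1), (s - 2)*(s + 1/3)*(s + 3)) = s^2 - 5*s/3 - 2/3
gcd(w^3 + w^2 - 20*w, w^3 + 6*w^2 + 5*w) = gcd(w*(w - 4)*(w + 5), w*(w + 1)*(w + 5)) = w^2 + 5*w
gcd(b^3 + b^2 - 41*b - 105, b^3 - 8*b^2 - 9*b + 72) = b + 3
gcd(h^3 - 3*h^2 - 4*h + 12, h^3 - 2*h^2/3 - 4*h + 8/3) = h^2 - 4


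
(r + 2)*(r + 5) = r^2 + 7*r + 10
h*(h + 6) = h^2 + 6*h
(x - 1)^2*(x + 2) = x^3 - 3*x + 2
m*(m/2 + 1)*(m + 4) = m^3/2 + 3*m^2 + 4*m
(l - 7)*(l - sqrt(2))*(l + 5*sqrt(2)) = l^3 - 7*l^2 + 4*sqrt(2)*l^2 - 28*sqrt(2)*l - 10*l + 70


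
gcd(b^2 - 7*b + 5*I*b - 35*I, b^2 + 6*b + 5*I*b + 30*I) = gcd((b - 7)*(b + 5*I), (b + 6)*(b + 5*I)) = b + 5*I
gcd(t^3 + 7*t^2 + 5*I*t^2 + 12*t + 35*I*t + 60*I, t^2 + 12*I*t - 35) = t + 5*I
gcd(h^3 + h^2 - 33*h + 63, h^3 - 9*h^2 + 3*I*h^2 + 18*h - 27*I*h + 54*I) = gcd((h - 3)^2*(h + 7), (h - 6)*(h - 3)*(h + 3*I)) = h - 3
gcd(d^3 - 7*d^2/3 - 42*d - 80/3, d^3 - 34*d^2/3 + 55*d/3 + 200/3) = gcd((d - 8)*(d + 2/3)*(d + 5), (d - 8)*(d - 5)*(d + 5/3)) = d - 8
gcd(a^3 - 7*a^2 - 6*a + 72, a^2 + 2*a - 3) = a + 3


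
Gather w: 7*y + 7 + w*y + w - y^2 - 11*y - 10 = w*(y + 1) - y^2 - 4*y - 3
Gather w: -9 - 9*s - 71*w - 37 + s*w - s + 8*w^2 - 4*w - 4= -10*s + 8*w^2 + w*(s - 75) - 50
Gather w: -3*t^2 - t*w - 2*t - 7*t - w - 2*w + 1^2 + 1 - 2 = -3*t^2 - 9*t + w*(-t - 3)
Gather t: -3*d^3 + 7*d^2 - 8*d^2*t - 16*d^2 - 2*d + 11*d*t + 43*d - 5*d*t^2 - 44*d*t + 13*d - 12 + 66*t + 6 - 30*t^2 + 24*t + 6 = -3*d^3 - 9*d^2 + 54*d + t^2*(-5*d - 30) + t*(-8*d^2 - 33*d + 90)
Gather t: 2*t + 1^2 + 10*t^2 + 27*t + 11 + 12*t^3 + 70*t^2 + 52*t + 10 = 12*t^3 + 80*t^2 + 81*t + 22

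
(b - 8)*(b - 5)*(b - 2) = b^3 - 15*b^2 + 66*b - 80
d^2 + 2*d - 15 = (d - 3)*(d + 5)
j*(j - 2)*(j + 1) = j^3 - j^2 - 2*j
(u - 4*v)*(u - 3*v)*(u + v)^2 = u^4 - 5*u^3*v - u^2*v^2 + 17*u*v^3 + 12*v^4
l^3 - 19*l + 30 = (l - 3)*(l - 2)*(l + 5)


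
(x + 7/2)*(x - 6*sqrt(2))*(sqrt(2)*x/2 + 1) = sqrt(2)*x^3/2 - 5*x^2 + 7*sqrt(2)*x^2/4 - 35*x/2 - 6*sqrt(2)*x - 21*sqrt(2)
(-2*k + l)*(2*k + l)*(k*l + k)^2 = -4*k^4*l^2 - 8*k^4*l - 4*k^4 + k^2*l^4 + 2*k^2*l^3 + k^2*l^2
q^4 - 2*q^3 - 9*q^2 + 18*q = q*(q - 3)*(q - 2)*(q + 3)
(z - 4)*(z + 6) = z^2 + 2*z - 24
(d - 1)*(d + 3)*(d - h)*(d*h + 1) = d^4*h - d^3*h^2 + 2*d^3*h + d^3 - 2*d^2*h^2 - 4*d^2*h + 2*d^2 + 3*d*h^2 - 2*d*h - 3*d + 3*h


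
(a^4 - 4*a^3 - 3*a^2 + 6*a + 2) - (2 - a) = a^4 - 4*a^3 - 3*a^2 + 7*a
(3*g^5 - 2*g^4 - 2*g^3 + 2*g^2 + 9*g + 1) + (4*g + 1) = 3*g^5 - 2*g^4 - 2*g^3 + 2*g^2 + 13*g + 2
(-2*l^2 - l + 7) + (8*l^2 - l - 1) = 6*l^2 - 2*l + 6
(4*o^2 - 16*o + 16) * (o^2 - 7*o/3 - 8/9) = 4*o^4 - 76*o^3/3 + 448*o^2/9 - 208*o/9 - 128/9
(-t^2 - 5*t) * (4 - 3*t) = 3*t^3 + 11*t^2 - 20*t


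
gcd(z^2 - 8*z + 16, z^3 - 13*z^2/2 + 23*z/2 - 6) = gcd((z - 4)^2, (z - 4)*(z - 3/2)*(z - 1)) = z - 4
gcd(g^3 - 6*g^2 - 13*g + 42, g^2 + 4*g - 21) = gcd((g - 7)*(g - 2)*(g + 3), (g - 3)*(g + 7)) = 1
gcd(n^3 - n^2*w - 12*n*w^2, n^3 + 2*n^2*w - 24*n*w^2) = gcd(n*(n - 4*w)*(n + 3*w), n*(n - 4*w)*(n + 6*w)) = -n^2 + 4*n*w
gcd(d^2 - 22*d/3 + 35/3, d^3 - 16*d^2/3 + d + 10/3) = d - 5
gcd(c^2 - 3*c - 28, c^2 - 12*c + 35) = c - 7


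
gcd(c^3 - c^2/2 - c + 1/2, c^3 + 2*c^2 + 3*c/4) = 1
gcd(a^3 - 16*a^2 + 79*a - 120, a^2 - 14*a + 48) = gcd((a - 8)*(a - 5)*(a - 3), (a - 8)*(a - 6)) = a - 8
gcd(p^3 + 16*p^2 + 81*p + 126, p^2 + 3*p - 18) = p + 6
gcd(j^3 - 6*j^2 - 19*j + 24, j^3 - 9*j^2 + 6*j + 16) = j - 8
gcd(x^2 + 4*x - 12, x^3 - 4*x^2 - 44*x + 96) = x^2 + 4*x - 12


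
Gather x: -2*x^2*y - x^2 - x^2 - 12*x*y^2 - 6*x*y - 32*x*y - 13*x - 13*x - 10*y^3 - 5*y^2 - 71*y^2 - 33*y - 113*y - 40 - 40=x^2*(-2*y - 2) + x*(-12*y^2 - 38*y - 26) - 10*y^3 - 76*y^2 - 146*y - 80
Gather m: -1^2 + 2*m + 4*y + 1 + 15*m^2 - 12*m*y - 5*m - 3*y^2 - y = 15*m^2 + m*(-12*y - 3) - 3*y^2 + 3*y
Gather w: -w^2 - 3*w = -w^2 - 3*w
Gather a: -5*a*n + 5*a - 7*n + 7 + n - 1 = a*(5 - 5*n) - 6*n + 6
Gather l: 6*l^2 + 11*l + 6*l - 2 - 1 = 6*l^2 + 17*l - 3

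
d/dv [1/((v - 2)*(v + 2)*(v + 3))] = (-(v - 2)*(v + 2) - (v - 2)*(v + 3) - (v + 2)*(v + 3))/((v - 2)^2*(v + 2)^2*(v + 3)^2)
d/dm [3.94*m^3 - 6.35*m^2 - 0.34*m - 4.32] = 11.82*m^2 - 12.7*m - 0.34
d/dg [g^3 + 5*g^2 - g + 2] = 3*g^2 + 10*g - 1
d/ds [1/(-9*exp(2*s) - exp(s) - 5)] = (18*exp(s) + 1)*exp(s)/(9*exp(2*s) + exp(s) + 5)^2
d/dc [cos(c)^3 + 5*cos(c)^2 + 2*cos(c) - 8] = (3*sin(c)^2 - 10*cos(c) - 5)*sin(c)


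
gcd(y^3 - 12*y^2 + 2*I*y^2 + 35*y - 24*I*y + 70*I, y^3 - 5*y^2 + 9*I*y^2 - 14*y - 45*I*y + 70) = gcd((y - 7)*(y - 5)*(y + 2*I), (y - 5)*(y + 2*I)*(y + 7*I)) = y^2 + y*(-5 + 2*I) - 10*I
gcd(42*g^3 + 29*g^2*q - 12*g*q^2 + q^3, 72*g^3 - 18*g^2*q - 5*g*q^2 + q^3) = -6*g + q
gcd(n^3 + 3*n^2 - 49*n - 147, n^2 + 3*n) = n + 3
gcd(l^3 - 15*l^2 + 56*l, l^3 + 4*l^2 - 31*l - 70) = 1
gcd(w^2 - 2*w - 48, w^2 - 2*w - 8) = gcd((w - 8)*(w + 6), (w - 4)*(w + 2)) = 1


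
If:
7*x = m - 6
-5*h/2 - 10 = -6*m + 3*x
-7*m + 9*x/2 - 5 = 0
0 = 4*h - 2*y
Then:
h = -2704/445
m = -124/89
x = -94/89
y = -5408/445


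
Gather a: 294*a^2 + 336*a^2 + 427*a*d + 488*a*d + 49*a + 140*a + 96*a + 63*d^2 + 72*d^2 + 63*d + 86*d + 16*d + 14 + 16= 630*a^2 + a*(915*d + 285) + 135*d^2 + 165*d + 30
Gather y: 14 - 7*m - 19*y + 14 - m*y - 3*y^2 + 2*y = -7*m - 3*y^2 + y*(-m - 17) + 28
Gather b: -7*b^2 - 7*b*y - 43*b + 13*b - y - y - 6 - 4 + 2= -7*b^2 + b*(-7*y - 30) - 2*y - 8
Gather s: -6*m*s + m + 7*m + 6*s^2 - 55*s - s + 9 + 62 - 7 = 8*m + 6*s^2 + s*(-6*m - 56) + 64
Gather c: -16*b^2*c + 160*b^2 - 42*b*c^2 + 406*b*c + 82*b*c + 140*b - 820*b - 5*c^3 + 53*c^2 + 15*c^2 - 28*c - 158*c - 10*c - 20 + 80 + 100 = 160*b^2 - 680*b - 5*c^3 + c^2*(68 - 42*b) + c*(-16*b^2 + 488*b - 196) + 160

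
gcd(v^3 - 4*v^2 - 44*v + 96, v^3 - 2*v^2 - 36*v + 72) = v^2 + 4*v - 12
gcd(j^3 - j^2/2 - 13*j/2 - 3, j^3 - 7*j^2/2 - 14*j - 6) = j^2 + 5*j/2 + 1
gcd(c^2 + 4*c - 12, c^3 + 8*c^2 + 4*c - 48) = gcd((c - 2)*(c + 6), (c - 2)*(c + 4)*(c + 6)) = c^2 + 4*c - 12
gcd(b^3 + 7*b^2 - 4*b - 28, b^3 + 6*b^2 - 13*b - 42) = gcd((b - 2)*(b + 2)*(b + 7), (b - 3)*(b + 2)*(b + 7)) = b^2 + 9*b + 14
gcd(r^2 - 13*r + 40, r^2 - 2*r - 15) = r - 5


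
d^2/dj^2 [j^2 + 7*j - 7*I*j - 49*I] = 2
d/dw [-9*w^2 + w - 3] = 1 - 18*w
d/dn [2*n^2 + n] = 4*n + 1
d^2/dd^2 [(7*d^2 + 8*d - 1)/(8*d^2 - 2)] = (128*d^3 + 36*d^2 + 96*d + 3)/(64*d^6 - 48*d^4 + 12*d^2 - 1)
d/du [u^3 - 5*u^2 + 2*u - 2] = 3*u^2 - 10*u + 2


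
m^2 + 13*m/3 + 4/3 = (m + 1/3)*(m + 4)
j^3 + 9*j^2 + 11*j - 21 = (j - 1)*(j + 3)*(j + 7)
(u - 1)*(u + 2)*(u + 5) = u^3 + 6*u^2 + 3*u - 10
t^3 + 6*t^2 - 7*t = t*(t - 1)*(t + 7)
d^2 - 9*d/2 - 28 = (d - 8)*(d + 7/2)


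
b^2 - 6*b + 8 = (b - 4)*(b - 2)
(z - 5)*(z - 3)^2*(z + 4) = z^4 - 7*z^3 - 5*z^2 + 111*z - 180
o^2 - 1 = (o - 1)*(o + 1)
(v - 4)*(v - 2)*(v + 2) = v^3 - 4*v^2 - 4*v + 16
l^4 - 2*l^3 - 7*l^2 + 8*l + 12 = (l - 3)*(l - 2)*(l + 1)*(l + 2)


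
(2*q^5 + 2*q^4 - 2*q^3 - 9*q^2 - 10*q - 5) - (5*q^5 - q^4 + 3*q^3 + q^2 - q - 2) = -3*q^5 + 3*q^4 - 5*q^3 - 10*q^2 - 9*q - 3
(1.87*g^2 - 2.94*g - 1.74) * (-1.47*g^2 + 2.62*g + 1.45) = -2.7489*g^4 + 9.2212*g^3 - 2.4335*g^2 - 8.8218*g - 2.523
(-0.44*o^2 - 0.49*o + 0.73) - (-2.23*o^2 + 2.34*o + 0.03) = 1.79*o^2 - 2.83*o + 0.7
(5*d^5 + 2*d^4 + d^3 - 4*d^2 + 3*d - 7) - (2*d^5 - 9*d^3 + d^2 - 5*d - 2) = 3*d^5 + 2*d^4 + 10*d^3 - 5*d^2 + 8*d - 5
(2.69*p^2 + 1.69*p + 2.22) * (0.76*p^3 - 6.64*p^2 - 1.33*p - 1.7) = 2.0444*p^5 - 16.5772*p^4 - 13.1121*p^3 - 21.5615*p^2 - 5.8256*p - 3.774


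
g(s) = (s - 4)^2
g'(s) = 2*s - 8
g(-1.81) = 33.76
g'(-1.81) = -11.62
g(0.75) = 10.56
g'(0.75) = -6.50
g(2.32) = 2.82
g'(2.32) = -3.36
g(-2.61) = 43.69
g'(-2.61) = -13.22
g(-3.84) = 61.47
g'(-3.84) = -15.68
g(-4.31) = 69.06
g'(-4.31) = -16.62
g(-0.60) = 21.16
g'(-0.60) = -9.20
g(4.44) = 0.19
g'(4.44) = 0.88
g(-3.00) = 49.00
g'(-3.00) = -14.00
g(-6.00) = 100.00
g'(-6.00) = -20.00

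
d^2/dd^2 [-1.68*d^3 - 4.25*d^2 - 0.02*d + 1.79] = -10.08*d - 8.5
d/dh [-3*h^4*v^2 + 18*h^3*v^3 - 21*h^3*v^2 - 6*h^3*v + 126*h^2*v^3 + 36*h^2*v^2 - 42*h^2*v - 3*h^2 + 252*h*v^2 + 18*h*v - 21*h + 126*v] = -12*h^3*v^2 + 54*h^2*v^3 - 63*h^2*v^2 - 18*h^2*v + 252*h*v^3 + 72*h*v^2 - 84*h*v - 6*h + 252*v^2 + 18*v - 21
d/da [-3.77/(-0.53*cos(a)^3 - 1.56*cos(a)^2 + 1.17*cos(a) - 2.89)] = (5.9943*cos(a)^2 + 11.7624*cos(a) - 4.4109)*sin(a)/(0.53*cos(a)^3 + 1.56*cos(a)^2 - 1.17*cos(a) + 2.89)^2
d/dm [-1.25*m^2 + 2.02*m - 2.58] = 2.02 - 2.5*m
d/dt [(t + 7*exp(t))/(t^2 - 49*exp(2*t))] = (7*exp(t) - 1)/(t^2 - 14*t*exp(t) + 49*exp(2*t))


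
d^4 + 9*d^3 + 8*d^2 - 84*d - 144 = (d - 3)*(d + 2)*(d + 4)*(d + 6)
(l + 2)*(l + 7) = l^2 + 9*l + 14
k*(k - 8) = k^2 - 8*k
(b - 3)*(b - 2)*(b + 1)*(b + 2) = b^4 - 2*b^3 - 7*b^2 + 8*b + 12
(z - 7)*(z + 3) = z^2 - 4*z - 21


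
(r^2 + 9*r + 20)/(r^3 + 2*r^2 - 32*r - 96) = (r + 5)/(r^2 - 2*r - 24)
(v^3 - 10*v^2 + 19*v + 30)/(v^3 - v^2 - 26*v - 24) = (v - 5)/(v + 4)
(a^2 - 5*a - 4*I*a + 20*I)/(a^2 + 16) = (a - 5)/(a + 4*I)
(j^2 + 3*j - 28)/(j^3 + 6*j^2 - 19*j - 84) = 1/(j + 3)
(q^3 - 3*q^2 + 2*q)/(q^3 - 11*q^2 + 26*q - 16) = q/(q - 8)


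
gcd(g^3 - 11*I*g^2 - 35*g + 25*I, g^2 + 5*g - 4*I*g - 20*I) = 1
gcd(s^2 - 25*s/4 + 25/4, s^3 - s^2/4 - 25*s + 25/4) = s - 5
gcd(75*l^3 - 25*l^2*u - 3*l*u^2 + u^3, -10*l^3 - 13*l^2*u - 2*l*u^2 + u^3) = -5*l + u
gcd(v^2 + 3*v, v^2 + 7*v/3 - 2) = v + 3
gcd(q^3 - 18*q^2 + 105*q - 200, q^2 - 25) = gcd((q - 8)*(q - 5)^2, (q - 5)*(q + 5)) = q - 5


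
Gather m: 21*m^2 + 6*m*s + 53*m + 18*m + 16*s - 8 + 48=21*m^2 + m*(6*s + 71) + 16*s + 40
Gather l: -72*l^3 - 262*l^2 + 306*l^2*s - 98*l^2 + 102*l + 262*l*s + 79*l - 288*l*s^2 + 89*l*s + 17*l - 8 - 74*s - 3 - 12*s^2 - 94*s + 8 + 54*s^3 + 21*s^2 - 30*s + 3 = -72*l^3 + l^2*(306*s - 360) + l*(-288*s^2 + 351*s + 198) + 54*s^3 + 9*s^2 - 198*s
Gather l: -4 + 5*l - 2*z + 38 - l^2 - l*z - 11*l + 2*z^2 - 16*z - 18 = -l^2 + l*(-z - 6) + 2*z^2 - 18*z + 16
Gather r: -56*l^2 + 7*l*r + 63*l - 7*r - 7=-56*l^2 + 63*l + r*(7*l - 7) - 7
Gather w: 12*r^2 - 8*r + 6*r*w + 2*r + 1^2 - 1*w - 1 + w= 12*r^2 + 6*r*w - 6*r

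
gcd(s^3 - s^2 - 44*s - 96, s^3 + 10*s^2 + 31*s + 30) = s + 3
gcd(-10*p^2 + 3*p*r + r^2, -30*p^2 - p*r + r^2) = 5*p + r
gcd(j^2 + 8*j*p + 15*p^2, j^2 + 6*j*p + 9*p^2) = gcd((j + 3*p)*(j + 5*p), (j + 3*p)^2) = j + 3*p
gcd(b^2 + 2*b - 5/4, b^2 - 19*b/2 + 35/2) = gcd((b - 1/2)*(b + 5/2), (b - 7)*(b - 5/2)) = 1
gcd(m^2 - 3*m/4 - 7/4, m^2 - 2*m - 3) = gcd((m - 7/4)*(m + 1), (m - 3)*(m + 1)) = m + 1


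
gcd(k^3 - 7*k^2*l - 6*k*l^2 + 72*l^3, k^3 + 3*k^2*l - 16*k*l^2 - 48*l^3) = k^2 - k*l - 12*l^2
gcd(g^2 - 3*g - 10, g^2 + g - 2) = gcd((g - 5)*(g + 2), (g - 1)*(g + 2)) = g + 2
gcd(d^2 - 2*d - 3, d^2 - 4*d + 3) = d - 3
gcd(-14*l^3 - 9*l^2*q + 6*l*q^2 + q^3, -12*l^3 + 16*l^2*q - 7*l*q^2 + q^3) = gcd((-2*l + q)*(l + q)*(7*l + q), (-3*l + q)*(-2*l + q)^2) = -2*l + q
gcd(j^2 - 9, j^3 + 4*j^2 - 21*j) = j - 3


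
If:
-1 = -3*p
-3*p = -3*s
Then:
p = 1/3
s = 1/3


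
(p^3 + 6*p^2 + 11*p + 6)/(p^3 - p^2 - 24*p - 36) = (p + 1)/(p - 6)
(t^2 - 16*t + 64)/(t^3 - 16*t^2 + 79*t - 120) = (t - 8)/(t^2 - 8*t + 15)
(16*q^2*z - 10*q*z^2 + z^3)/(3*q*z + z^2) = (16*q^2 - 10*q*z + z^2)/(3*q + z)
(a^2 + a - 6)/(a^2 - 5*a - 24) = (a - 2)/(a - 8)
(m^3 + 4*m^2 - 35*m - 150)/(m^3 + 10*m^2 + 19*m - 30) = (m^2 - m - 30)/(m^2 + 5*m - 6)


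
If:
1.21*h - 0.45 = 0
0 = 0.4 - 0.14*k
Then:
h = 0.37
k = 2.86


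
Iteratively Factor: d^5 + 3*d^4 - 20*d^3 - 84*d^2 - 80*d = (d - 5)*(d^4 + 8*d^3 + 20*d^2 + 16*d) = (d - 5)*(d + 4)*(d^3 + 4*d^2 + 4*d) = (d - 5)*(d + 2)*(d + 4)*(d^2 + 2*d) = (d - 5)*(d + 2)^2*(d + 4)*(d)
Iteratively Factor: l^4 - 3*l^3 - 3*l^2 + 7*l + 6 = (l - 3)*(l^3 - 3*l - 2) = (l - 3)*(l + 1)*(l^2 - l - 2) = (l - 3)*(l - 2)*(l + 1)*(l + 1)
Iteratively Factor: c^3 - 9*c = (c + 3)*(c^2 - 3*c) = c*(c + 3)*(c - 3)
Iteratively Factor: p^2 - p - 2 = (p - 2)*(p + 1)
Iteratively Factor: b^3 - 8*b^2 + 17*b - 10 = (b - 2)*(b^2 - 6*b + 5) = (b - 5)*(b - 2)*(b - 1)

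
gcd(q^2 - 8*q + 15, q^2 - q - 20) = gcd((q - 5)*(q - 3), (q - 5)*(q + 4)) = q - 5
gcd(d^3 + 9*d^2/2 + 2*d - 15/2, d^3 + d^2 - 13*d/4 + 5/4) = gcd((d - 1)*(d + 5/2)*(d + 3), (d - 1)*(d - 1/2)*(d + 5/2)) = d^2 + 3*d/2 - 5/2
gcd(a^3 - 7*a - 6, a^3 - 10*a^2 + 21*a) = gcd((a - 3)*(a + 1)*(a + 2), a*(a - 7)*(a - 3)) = a - 3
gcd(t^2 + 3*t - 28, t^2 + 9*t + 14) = t + 7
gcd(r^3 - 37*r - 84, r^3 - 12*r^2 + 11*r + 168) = r^2 - 4*r - 21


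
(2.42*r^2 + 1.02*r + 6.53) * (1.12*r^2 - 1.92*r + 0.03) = 2.7104*r^4 - 3.504*r^3 + 5.4278*r^2 - 12.507*r + 0.1959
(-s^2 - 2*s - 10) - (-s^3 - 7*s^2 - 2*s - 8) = s^3 + 6*s^2 - 2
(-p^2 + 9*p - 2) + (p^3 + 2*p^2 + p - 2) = p^3 + p^2 + 10*p - 4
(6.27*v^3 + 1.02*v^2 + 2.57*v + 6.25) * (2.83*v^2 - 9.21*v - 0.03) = 17.7441*v^5 - 54.8601*v^4 - 2.3092*v^3 - 6.0128*v^2 - 57.6396*v - 0.1875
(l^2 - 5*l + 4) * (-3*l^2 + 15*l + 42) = -3*l^4 + 30*l^3 - 45*l^2 - 150*l + 168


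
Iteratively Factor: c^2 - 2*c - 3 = (c - 3)*(c + 1)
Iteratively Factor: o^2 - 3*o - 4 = (o - 4)*(o + 1)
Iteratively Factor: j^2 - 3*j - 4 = (j + 1)*(j - 4)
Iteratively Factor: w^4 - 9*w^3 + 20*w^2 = (w)*(w^3 - 9*w^2 + 20*w) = w*(w - 5)*(w^2 - 4*w) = w^2*(w - 5)*(w - 4)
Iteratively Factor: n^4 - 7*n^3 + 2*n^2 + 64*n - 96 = (n + 3)*(n^3 - 10*n^2 + 32*n - 32) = (n - 2)*(n + 3)*(n^2 - 8*n + 16) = (n - 4)*(n - 2)*(n + 3)*(n - 4)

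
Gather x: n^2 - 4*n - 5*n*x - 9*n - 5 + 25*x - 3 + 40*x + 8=n^2 - 13*n + x*(65 - 5*n)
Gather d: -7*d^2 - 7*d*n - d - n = -7*d^2 + d*(-7*n - 1) - n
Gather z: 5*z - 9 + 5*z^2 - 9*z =5*z^2 - 4*z - 9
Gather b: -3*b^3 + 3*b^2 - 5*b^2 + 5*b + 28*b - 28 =-3*b^3 - 2*b^2 + 33*b - 28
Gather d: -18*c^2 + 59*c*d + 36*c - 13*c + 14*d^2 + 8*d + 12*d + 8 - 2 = -18*c^2 + 23*c + 14*d^2 + d*(59*c + 20) + 6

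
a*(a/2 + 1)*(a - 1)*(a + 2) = a^4/2 + 3*a^3/2 - 2*a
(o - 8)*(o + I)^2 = o^3 - 8*o^2 + 2*I*o^2 - o - 16*I*o + 8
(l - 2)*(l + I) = l^2 - 2*l + I*l - 2*I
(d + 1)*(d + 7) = d^2 + 8*d + 7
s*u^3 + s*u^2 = u^2*(s*u + s)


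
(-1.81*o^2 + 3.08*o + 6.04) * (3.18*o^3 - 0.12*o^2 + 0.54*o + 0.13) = -5.7558*o^5 + 10.0116*o^4 + 17.8602*o^3 + 0.7031*o^2 + 3.662*o + 0.7852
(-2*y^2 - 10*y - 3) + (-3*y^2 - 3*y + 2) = -5*y^2 - 13*y - 1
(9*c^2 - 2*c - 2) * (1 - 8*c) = -72*c^3 + 25*c^2 + 14*c - 2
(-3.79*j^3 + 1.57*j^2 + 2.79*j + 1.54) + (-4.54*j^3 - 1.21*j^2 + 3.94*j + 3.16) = -8.33*j^3 + 0.36*j^2 + 6.73*j + 4.7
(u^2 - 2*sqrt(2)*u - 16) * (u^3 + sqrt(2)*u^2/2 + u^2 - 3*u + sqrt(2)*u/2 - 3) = u^5 - 3*sqrt(2)*u^4/2 + u^4 - 21*u^3 - 3*sqrt(2)*u^3/2 - 21*u^2 - 2*sqrt(2)*u^2 - 2*sqrt(2)*u + 48*u + 48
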